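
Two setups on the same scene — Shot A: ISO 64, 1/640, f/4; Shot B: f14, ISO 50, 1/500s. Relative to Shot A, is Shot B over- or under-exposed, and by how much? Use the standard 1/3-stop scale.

3 2/3 stops darker

Aperture: f/4 → f/4.5 → f/5 → f/5.6 → f/6.3 → f/7.1 → f/8 → f/9 → f/10 → f/11 → f/13 → f/14 — 3 2/3 stops smaller aperture (darker).
Shutter speed: 1/640 → 1/500 — 1/3 stop slower (brighter).
ISO: 64 → 50 — 1/3 stop dropped (darker).
Net: −3 2/3 +1/3 −1/3 = −3 2/3 stops.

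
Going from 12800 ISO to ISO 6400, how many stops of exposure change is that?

12800 → 6400 — count the steps: 1 stop.

1 stop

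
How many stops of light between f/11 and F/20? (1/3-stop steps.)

f/11 → f/13 → f/14 → f/16 → f/18 → f/20 — count the steps: 5 third-stops = 1 2/3 stops.

1 2/3 stops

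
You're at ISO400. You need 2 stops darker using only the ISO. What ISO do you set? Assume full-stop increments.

ISO: 400 → 200 → 100 — 2 stops dropped (darker).

ISO 100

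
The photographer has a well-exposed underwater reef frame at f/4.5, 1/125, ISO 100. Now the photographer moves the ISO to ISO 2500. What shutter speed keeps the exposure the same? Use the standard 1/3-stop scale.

ISO: 100 → 125 → 160 → 200 → 250 → 320 → 400 → 500 → 640 → 800 → 1000 → 1250 → 1600 → 2000 → 2500 — 4 2/3 stops higher (brighter).
Need 4 2/3 stops darker from the shutter speed: 1/125 → 1/160 → 1/200 → 1/250 → 1/320 → 1/400 → 1/500 → 1/640 → 1/800 → 1/1000 → 1/1250 → 1/1600 → 1/2000 → 1/2500 → 1/3200.

1/3200s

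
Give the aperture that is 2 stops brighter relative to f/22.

Aperture: f/22 → f/16 → f/11 — 2 stops wider (brighter).

f/11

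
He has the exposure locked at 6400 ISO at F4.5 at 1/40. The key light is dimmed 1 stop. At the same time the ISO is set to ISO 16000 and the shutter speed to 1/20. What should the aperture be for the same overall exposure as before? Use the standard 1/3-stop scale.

Scene light: 1 stop darker.
ISO: 6400 → 8000 → 10000 → 12800 → 16000 — 1 1/3 stops higher (brighter).
Shutter speed: 1/40 → 1/30 → 1/25 → 1/20 — 1 stop longer (brighter).
Net so far: 1 1/3 stops brighter. Aperture: f/4.5 → f/5 → f/5.6 → f/6.3 → f/7.1.

f/7.1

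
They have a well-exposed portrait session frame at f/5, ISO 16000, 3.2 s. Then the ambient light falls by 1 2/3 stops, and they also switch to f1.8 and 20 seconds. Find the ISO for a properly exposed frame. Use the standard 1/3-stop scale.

Scene light: 1 2/3 stops darker.
Aperture: f/5 → f/4.5 → f/4 → f/3.5 → f/3.2 → f/2.8 → f/2.5 → f/2.2 → f/2 → f/1.8 — 3 stops wider (brighter).
Shutter speed: 3.2 → 4 → 5 → 6 → 8 → 10 → 13 → 15 → 20 — 2 2/3 stops longer (brighter).
Net so far: 4 stops brighter. ISO: 16000 → 12800 → 10000 → 8000 → 6400 → 5000 → 4000 → 3200 → 2500 → 2000 → 1600 → 1250 → 1000.

ISO 1000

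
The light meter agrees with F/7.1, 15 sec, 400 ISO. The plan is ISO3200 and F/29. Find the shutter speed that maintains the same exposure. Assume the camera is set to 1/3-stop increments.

30 s

ISO: 400 → 500 → 640 → 800 → 1000 → 1250 → 1600 → 2000 → 2500 → 3200 — 3 stops higher (brighter).
Aperture: f/7.1 → f/8 → f/9 → f/10 → f/11 → f/13 → f/14 → f/16 → f/18 → f/20 → f/22 → f/25 → f/29 — 4 stops stopped down (darker).
Net change so far: 1 stop darker. Offset with the shutter speed: 15 → 20 → 25 → 30.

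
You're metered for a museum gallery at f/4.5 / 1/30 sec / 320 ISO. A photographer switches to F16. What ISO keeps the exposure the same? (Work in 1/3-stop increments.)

ISO 4000

Aperture: f/4.5 → f/5 → f/5.6 → f/6.3 → f/7.1 → f/8 → f/9 → f/10 → f/11 → f/13 → f/14 → f/16 — 3 2/3 stops stopped down (darker).
Need 3 2/3 stops brighter from the ISO: 320 → 400 → 500 → 640 → 800 → 1000 → 1250 → 1600 → 2000 → 2500 → 3200 → 4000.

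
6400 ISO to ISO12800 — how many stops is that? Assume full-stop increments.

1 stop

6400 → 12800 — count the steps: 1 stop.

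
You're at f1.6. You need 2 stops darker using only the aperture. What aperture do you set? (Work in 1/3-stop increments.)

f/3.2

Aperture: f/1.6 → f/1.8 → f/2 → f/2.2 → f/2.5 → f/2.8 → f/3.2 — 2 stops smaller aperture (darker).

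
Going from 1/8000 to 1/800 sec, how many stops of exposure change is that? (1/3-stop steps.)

1/8000 → 1/6400 → 1/5000 → 1/4000 → 1/3200 → 1/2500 → 1/2000 → 1/1600 → 1/1250 → 1/1000 → 1/800 — count the steps: 10 third-stops = 3 1/3 stops.

3 1/3 stops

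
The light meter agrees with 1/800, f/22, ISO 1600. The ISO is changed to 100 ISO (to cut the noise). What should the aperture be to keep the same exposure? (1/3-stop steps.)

ISO: 1600 → 1250 → 1000 → 800 → 640 → 500 → 400 → 320 → 250 → 200 → 160 → 125 → 100 — 4 stops dropped (darker).
Need 4 stops brighter from the aperture: f/22 → f/20 → f/18 → f/16 → f/14 → f/13 → f/11 → f/10 → f/9 → f/8 → f/7.1 → f/6.3 → f/5.6.

f/5.6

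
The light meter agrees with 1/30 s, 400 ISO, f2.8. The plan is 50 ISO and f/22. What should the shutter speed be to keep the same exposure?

ISO: 400 → 200 → 100 → 50 — 3 stops dropped (darker).
Aperture: f/2.8 → f/4 → f/5.6 → f/8 → f/11 → f/16 → f/22 — 6 stops smaller aperture (darker).
Net change so far: 9 stops darker. Offset with the shutter speed: 1/30 → 1/15 → 1/8 → 1/4 → 1/2 → 1 → 2 → 4 → 8 → 15.

15 s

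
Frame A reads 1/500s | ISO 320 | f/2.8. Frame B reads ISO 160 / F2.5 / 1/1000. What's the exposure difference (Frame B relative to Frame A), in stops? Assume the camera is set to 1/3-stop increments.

Aperture: f/2.8 → f/2.5 — 1/3 stop larger aperture (brighter).
Shutter speed: 1/500 → 1/640 → 1/800 → 1/1000 — 1 stop faster (darker).
ISO: 320 → 250 → 200 → 160 — 1 stop dropped (darker).
Net: +1/3 −1 −1 = −1 2/3 stops.

1 2/3 stops darker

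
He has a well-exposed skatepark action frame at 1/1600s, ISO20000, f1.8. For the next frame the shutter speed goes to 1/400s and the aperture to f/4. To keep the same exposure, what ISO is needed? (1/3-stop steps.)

ISO 25600

Shutter speed: 1/1600 → 1/1250 → 1/1000 → 1/800 → 1/640 → 1/500 → 1/400 — 2 stops slower (brighter).
Aperture: f/1.8 → f/2 → f/2.2 → f/2.5 → f/2.8 → f/3.2 → f/3.5 → f/4 — 2 1/3 stops narrower (darker).
Net change so far: 1/3 stop darker. Offset with the ISO: 20000 → 25600.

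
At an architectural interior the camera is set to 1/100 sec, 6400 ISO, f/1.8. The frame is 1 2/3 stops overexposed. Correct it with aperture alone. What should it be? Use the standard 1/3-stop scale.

f/3.2

Overexposed by 1 2/3 stops → need 1 2/3 stops darker.
Aperture: f/1.8 → f/2 → f/2.2 → f/2.5 → f/2.8 → f/3.2.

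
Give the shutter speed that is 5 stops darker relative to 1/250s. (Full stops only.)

1/8000s

Shutter speed: 1/250 → 1/500 → 1/1000 → 1/2000 → 1/4000 → 1/8000 — 5 stops shorter (darker).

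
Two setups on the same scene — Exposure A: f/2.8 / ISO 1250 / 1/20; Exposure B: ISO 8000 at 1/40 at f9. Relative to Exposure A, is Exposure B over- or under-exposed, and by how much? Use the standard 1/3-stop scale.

1 2/3 stops darker

Aperture: f/2.8 → f/3.2 → f/3.5 → f/4 → f/4.5 → f/5 → f/5.6 → f/6.3 → f/7.1 → f/8 → f/9 — 3 1/3 stops smaller aperture (darker).
Shutter speed: 1/20 → 1/25 → 1/30 → 1/40 — 1 stop shorter (darker).
ISO: 1250 → 1600 → 2000 → 2500 → 3200 → 4000 → 5000 → 6400 → 8000 — 2 2/3 stops raised (brighter).
Net: −3 1/3 −1 +2 2/3 = −1 2/3 stops.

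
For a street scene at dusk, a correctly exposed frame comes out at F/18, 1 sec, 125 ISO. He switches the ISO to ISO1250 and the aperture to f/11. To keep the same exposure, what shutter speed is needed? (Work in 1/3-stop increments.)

ISO: 125 → 160 → 200 → 250 → 320 → 400 → 500 → 640 → 800 → 1000 → 1250 — 3 1/3 stops raised (brighter).
Aperture: f/18 → f/16 → f/14 → f/13 → f/11 — 1 1/3 stops opened up (brighter).
Net change so far: 4 2/3 stops brighter. Offset with the shutter speed: 1 → 0.8 → 0.6 → 0.5 → 0.4 → 0.3 → 1/4 → 1/5 → 1/6 → 1/8 → 1/10 → 1/13 → 1/15 → 1/20 → 1/25.

1/25s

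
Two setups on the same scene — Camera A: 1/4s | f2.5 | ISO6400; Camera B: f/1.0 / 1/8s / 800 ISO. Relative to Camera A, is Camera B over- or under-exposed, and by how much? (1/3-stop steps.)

Aperture: f/2.5 → f/2.2 → f/2 → f/1.8 → f/1.6 → f/1.4 → f/1.2 → f/1.1 → f/1.0 — 2 2/3 stops wider (brighter).
Shutter speed: 1/4 → 1/5 → 1/6 → 1/8 — 1 stop faster (darker).
ISO: 6400 → 5000 → 4000 → 3200 → 2500 → 2000 → 1600 → 1250 → 1000 → 800 — 3 stops dropped (darker).
Net: +2 2/3 −1 −3 = −1 1/3 stops.

1 1/3 stops darker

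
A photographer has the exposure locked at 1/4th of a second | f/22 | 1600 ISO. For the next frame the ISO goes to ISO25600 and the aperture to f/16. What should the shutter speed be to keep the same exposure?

ISO: 1600 → 3200 → 6400 → 12800 → 25600 — 4 stops raised (brighter).
Aperture: f/22 → f/16 — 1 stop larger aperture (brighter).
Net change so far: 5 stops brighter. Offset with the shutter speed: 1/4 → 1/8 → 1/15 → 1/30 → 1/60 → 1/125.

1/125s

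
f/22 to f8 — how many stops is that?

f/22 → f/16 → f/11 → f/8 — count the steps: 3 stops.

3 stops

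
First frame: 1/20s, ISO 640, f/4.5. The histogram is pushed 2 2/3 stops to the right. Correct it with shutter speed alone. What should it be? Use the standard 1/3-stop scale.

1/125s

Overexposed by 2 2/3 stops → need 2 2/3 stops darker.
Shutter speed: 1/20 → 1/25 → 1/30 → 1/40 → 1/50 → 1/60 → 1/80 → 1/100 → 1/125.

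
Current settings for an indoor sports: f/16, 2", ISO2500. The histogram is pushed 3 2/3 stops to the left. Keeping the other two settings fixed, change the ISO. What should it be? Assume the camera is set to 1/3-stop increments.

Underexposed by 3 2/3 stops → need 3 2/3 stops brighter.
ISO: 2500 → 3200 → 4000 → 5000 → 6400 → 8000 → 10000 → 12800 → 16000 → 20000 → 25600 → 32000.

ISO 32000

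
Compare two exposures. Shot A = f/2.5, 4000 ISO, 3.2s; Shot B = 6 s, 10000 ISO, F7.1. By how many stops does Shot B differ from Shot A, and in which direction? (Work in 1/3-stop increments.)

Aperture: f/2.5 → f/2.8 → f/3.2 → f/3.5 → f/4 → f/4.5 → f/5 → f/5.6 → f/6.3 → f/7.1 — 3 stops narrower (darker).
Shutter speed: 3.2 → 4 → 5 → 6 — 1 stop slower (brighter).
ISO: 4000 → 5000 → 6400 → 8000 → 10000 — 1 1/3 stops higher (brighter).
Net: −3 +1 +1 1/3 = −2/3 stops.

2/3 stop darker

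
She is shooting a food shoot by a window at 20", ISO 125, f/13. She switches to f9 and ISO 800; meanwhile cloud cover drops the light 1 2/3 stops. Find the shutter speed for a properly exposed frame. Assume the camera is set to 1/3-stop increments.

Scene light: 1 2/3 stops darker.
Aperture: f/13 → f/11 → f/10 → f/9 — 1 stop wider (brighter).
ISO: 125 → 160 → 200 → 250 → 320 → 400 → 500 → 640 → 800 — 2 2/3 stops raised (brighter).
Net so far: 2 stops brighter. Shutter speed: 20 → 15 → 13 → 10 → 8 → 6 → 5.

5 s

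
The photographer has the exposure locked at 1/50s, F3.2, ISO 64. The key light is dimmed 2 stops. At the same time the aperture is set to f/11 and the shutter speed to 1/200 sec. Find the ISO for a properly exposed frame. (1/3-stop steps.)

ISO 12800

Scene light: 2 stops darker.
Aperture: f/3.2 → f/3.5 → f/4 → f/4.5 → f/5 → f/5.6 → f/6.3 → f/7.1 → f/8 → f/9 → f/10 → f/11 — 3 2/3 stops stopped down (darker).
Shutter speed: 1/50 → 1/60 → 1/80 → 1/100 → 1/125 → 1/160 → 1/200 — 2 stops shorter (darker).
Net so far: 7 2/3 stops darker. ISO: 64 → 80 → 100 → 125 → 160 → 200 → 250 → 320 → 400 → 500 → 640 → 800 → 1000 → 1250 → 1600 → 2000 → 2500 → 3200 → 4000 → 5000 → 6400 → 8000 → 10000 → 12800.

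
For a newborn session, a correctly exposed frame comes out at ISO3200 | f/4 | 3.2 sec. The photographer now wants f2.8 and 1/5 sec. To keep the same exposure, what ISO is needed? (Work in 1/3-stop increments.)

Aperture: f/4 → f/3.5 → f/3.2 → f/2.8 — 1 stop larger aperture (brighter).
Shutter speed: 3.2 → 2.5 → 2 → 1.6 → 1.3 → 1 → 0.8 → 0.6 → 0.5 → 0.4 → 0.3 → 1/4 → 1/5 — 4 stops shorter (darker).
Net change so far: 3 stops darker. Offset with the ISO: 3200 → 4000 → 5000 → 6400 → 8000 → 10000 → 12800 → 16000 → 20000 → 25600.

ISO 25600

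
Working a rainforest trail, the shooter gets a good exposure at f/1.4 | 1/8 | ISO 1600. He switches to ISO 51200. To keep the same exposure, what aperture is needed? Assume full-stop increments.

ISO: 1600 → 3200 → 6400 → 12800 → 25600 → 51200 — 5 stops higher (brighter).
Need 5 stops darker from the aperture: f/1.4 → f/2 → f/2.8 → f/4 → f/5.6 → f/8.

f/8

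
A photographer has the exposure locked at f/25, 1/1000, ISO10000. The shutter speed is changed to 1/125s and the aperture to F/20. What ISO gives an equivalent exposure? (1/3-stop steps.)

Shutter speed: 1/1000 → 1/800 → 1/640 → 1/500 → 1/400 → 1/320 → 1/250 → 1/200 → 1/160 → 1/125 — 3 stops longer (brighter).
Aperture: f/25 → f/22 → f/20 — 2/3 stop opened up (brighter).
Net change so far: 3 2/3 stops brighter. Offset with the ISO: 10000 → 8000 → 6400 → 5000 → 4000 → 3200 → 2500 → 2000 → 1600 → 1250 → 1000 → 800.

ISO 800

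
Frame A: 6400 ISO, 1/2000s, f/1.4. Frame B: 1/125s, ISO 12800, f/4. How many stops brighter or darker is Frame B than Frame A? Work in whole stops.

2 stops brighter

Aperture: f/1.4 → f/2 → f/2.8 → f/4 — 3 stops narrower (darker).
Shutter speed: 1/2000 → 1/1000 → 1/500 → 1/250 → 1/125 — 4 stops longer (brighter).
ISO: 6400 → 12800 — 1 stop raised (brighter).
Net: −3 +4 +1 = +2 stops.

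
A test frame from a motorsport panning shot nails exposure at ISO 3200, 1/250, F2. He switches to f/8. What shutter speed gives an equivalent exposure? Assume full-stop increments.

1/15s

Aperture: f/2 → f/2.8 → f/4 → f/5.6 → f/8 — 4 stops smaller aperture (darker).
Need 4 stops brighter from the shutter speed: 1/250 → 1/125 → 1/60 → 1/30 → 1/15.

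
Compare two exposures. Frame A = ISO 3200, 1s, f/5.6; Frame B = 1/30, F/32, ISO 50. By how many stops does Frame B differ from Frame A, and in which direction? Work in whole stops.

Aperture: f/5.6 → f/8 → f/11 → f/16 → f/22 → f/32 — 5 stops narrower (darker).
Shutter speed: 1 → 1/2 → 1/4 → 1/8 → 1/15 → 1/30 — 5 stops faster (darker).
ISO: 3200 → 1600 → 800 → 400 → 200 → 100 → 50 — 6 stops lower (darker).
Net: −5 −5 −6 = −16 stops.

16 stops darker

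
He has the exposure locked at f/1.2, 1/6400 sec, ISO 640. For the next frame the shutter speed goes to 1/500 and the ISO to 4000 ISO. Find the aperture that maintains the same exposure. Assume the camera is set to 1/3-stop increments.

f/11

Shutter speed: 1/6400 → 1/5000 → 1/4000 → 1/3200 → 1/2500 → 1/2000 → 1/1600 → 1/1250 → 1/1000 → 1/800 → 1/640 → 1/500 — 3 2/3 stops slower (brighter).
ISO: 640 → 800 → 1000 → 1250 → 1600 → 2000 → 2500 → 3200 → 4000 — 2 2/3 stops raised (brighter).
Net change so far: 6 1/3 stops brighter. Offset with the aperture: f/1.2 → f/1.4 → f/1.6 → f/1.8 → f/2 → f/2.2 → f/2.5 → f/2.8 → f/3.2 → f/3.5 → f/4 → f/4.5 → f/5 → f/5.6 → f/6.3 → f/7.1 → f/8 → f/9 → f/10 → f/11.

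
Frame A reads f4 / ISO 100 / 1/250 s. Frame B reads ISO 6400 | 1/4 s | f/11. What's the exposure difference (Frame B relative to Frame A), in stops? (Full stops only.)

9 stops brighter

Aperture: f/4 → f/5.6 → f/8 → f/11 — 3 stops stopped down (darker).
Shutter speed: 1/250 → 1/125 → 1/60 → 1/30 → 1/15 → 1/8 → 1/4 — 6 stops longer (brighter).
ISO: 100 → 200 → 400 → 800 → 1600 → 3200 → 6400 — 6 stops raised (brighter).
Net: −3 +6 +6 = +9 stops.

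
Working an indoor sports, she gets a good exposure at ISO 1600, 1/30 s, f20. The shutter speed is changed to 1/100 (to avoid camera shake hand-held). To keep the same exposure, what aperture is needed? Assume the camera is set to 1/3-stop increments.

Shutter speed: 1/30 → 1/40 → 1/50 → 1/60 → 1/80 → 1/100 — 1 2/3 stops faster (darker).
Need 1 2/3 stops brighter from the aperture: f/20 → f/18 → f/16 → f/14 → f/13 → f/11.

f/11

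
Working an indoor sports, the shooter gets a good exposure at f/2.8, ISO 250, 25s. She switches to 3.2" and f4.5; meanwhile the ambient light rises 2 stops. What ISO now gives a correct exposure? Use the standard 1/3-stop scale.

ISO 1250

Scene light: 2 stops brighter.
Shutter speed: 25 → 20 → 15 → 13 → 10 → 8 → 6 → 5 → 4 → 3.2 — 3 stops faster (darker).
Aperture: f/2.8 → f/3.2 → f/3.5 → f/4 → f/4.5 — 1 1/3 stops narrower (darker).
Net so far: 2 1/3 stops darker. ISO: 250 → 320 → 400 → 500 → 640 → 800 → 1000 → 1250.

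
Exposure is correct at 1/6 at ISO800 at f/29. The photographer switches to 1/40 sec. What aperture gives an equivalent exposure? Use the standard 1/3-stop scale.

f/11

Shutter speed: 1/6 → 1/8 → 1/10 → 1/13 → 1/15 → 1/20 → 1/25 → 1/30 → 1/40 — 2 2/3 stops shorter (darker).
Need 2 2/3 stops brighter from the aperture: f/29 → f/25 → f/22 → f/20 → f/18 → f/16 → f/14 → f/13 → f/11.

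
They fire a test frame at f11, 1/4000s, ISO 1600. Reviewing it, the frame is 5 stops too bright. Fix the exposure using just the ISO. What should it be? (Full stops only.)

Overexposed by 5 stops → need 5 stops darker.
ISO: 1600 → 800 → 400 → 200 → 100 → 50.

ISO 50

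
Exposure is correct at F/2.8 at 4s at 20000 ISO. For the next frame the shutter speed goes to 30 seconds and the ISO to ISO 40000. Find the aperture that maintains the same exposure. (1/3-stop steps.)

Shutter speed: 4 → 5 → 6 → 8 → 10 → 13 → 15 → 20 → 25 → 30 — 3 stops slower (brighter).
ISO: 20000 → 25600 → 32000 → 40000 — 1 stop raised (brighter).
Net change so far: 4 stops brighter. Offset with the aperture: f/2.8 → f/3.2 → f/3.5 → f/4 → f/4.5 → f/5 → f/5.6 → f/6.3 → f/7.1 → f/8 → f/9 → f/10 → f/11.

f/11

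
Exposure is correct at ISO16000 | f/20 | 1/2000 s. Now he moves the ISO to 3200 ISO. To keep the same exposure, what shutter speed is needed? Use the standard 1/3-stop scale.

1/400s

ISO: 16000 → 12800 → 10000 → 8000 → 6400 → 5000 → 4000 → 3200 — 2 1/3 stops dropped (darker).
Need 2 1/3 stops brighter from the shutter speed: 1/2000 → 1/1600 → 1/1250 → 1/1000 → 1/800 → 1/640 → 1/500 → 1/400.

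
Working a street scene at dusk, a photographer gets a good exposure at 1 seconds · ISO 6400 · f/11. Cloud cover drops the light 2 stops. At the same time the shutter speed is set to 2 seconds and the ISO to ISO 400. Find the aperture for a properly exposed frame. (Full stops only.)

f/2

Scene light: 2 stops darker.
Shutter speed: 1 → 2 — 1 stop slower (brighter).
ISO: 6400 → 3200 → 1600 → 800 → 400 — 4 stops dropped (darker).
Net so far: 5 stops darker. Aperture: f/11 → f/8 → f/5.6 → f/4 → f/2.8 → f/2.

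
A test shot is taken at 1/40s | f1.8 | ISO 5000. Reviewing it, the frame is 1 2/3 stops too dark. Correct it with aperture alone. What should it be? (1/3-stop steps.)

f/1.0

Underexposed by 1 2/3 stops → need 1 2/3 stops brighter.
Aperture: f/1.8 → f/1.6 → f/1.4 → f/1.2 → f/1.1 → f/1.0.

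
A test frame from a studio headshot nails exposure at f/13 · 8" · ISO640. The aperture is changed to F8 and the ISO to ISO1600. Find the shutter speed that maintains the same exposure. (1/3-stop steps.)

1.3 s

Aperture: f/13 → f/11 → f/10 → f/9 → f/8 — 1 1/3 stops wider (brighter).
ISO: 640 → 800 → 1000 → 1250 → 1600 — 1 1/3 stops raised (brighter).
Net change so far: 2 2/3 stops brighter. Offset with the shutter speed: 8 → 6 → 5 → 4 → 3.2 → 2.5 → 2 → 1.6 → 1.3.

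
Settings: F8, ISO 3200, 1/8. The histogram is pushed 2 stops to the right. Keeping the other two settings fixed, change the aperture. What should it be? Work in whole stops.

f/16

Overexposed by 2 stops → need 2 stops darker.
Aperture: f/8 → f/11 → f/16.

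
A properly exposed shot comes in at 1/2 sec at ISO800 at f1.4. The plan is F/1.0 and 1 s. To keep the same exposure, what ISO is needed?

ISO 200

Aperture: f/1.4 → f/1.0 — 1 stop larger aperture (brighter).
Shutter speed: 1/2 → 1 — 1 stop slower (brighter).
Net change so far: 2 stops brighter. Offset with the ISO: 800 → 400 → 200.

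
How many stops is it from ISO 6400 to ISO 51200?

6400 → 12800 → 25600 → 51200 — count the steps: 3 stops.

3 stops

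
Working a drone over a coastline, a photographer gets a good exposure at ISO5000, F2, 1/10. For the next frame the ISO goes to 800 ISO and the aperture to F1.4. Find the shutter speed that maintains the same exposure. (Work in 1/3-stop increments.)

ISO: 5000 → 4000 → 3200 → 2500 → 2000 → 1600 → 1250 → 1000 → 800 — 2 2/3 stops dropped (darker).
Aperture: f/2 → f/1.8 → f/1.6 → f/1.4 — 1 stop larger aperture (brighter).
Net change so far: 1 2/3 stops darker. Offset with the shutter speed: 1/10 → 1/8 → 1/6 → 1/5 → 1/4 → 0.3.

0.3 s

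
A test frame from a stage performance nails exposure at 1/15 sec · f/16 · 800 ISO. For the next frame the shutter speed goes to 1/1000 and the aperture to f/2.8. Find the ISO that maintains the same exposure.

Shutter speed: 1/15 → 1/30 → 1/60 → 1/125 → 1/250 → 1/500 → 1/1000 — 6 stops faster (darker).
Aperture: f/16 → f/11 → f/8 → f/5.6 → f/4 → f/2.8 — 5 stops larger aperture (brighter).
Net change so far: 1 stop darker. Offset with the ISO: 800 → 1600.

ISO 1600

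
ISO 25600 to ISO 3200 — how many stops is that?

3 stops

25600 → 12800 → 6400 → 3200 — count the steps: 3 stops.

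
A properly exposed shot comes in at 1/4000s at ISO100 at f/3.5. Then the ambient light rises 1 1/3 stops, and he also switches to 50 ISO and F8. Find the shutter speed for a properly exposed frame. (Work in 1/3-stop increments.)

Scene light: 1 1/3 stops brighter.
ISO: 100 → 80 → 64 → 50 — 1 stop dropped (darker).
Aperture: f/3.5 → f/4 → f/4.5 → f/5 → f/5.6 → f/6.3 → f/7.1 → f/8 — 2 1/3 stops stopped down (darker).
Net so far: 2 stops darker. Shutter speed: 1/4000 → 1/3200 → 1/2500 → 1/2000 → 1/1600 → 1/1250 → 1/1000.

1/1000s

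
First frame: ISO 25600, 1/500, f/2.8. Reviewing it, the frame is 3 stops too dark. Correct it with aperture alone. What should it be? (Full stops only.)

Underexposed by 3 stops → need 3 stops brighter.
Aperture: f/2.8 → f/2 → f/1.4 → f/1.0.

f/1.0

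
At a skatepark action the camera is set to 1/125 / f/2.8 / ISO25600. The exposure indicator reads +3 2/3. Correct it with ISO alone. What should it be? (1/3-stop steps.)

ISO 2000

Overexposed by 3 2/3 stops → need 3 2/3 stops darker.
ISO: 25600 → 20000 → 16000 → 12800 → 10000 → 8000 → 6400 → 5000 → 4000 → 3200 → 2500 → 2000.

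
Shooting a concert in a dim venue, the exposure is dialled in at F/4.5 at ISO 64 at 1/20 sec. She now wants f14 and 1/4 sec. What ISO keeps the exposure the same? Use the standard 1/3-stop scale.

ISO 125

Aperture: f/4.5 → f/5 → f/5.6 → f/6.3 → f/7.1 → f/8 → f/9 → f/10 → f/11 → f/13 → f/14 — 3 1/3 stops smaller aperture (darker).
Shutter speed: 1/20 → 1/15 → 1/13 → 1/10 → 1/8 → 1/6 → 1/5 → 1/4 — 2 1/3 stops slower (brighter).
Net change so far: 1 stop darker. Offset with the ISO: 64 → 80 → 100 → 125.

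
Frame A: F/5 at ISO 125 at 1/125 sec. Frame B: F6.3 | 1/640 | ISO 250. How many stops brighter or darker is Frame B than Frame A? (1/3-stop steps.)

Aperture: f/5 → f/5.6 → f/6.3 — 2/3 stop stopped down (darker).
Shutter speed: 1/125 → 1/160 → 1/200 → 1/250 → 1/320 → 1/400 → 1/500 → 1/640 — 2 1/3 stops shorter (darker).
ISO: 125 → 160 → 200 → 250 — 1 stop raised (brighter).
Net: −2/3 −2 1/3 +1 = −2 stops.

2 stops darker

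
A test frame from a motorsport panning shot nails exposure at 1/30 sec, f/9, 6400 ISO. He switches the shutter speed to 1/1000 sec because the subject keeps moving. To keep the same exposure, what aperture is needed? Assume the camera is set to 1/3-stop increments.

f/1.6

Shutter speed: 1/30 → 1/40 → 1/50 → 1/60 → 1/80 → 1/100 → 1/125 → 1/160 → 1/200 → 1/250 → 1/320 → 1/400 → 1/500 → 1/640 → 1/800 → 1/1000 — 5 stops faster (darker).
Need 5 stops brighter from the aperture: f/9 → f/8 → f/7.1 → f/6.3 → f/5.6 → f/5 → f/4.5 → f/4 → f/3.5 → f/3.2 → f/2.8 → f/2.5 → f/2.2 → f/2 → f/1.8 → f/1.6.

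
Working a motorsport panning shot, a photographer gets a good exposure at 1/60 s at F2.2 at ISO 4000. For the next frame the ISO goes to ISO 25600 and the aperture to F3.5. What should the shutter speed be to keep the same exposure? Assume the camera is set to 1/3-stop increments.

1/160s

ISO: 4000 → 5000 → 6400 → 8000 → 10000 → 12800 → 16000 → 20000 → 25600 — 2 2/3 stops higher (brighter).
Aperture: f/2.2 → f/2.5 → f/2.8 → f/3.2 → f/3.5 — 1 1/3 stops stopped down (darker).
Net change so far: 1 1/3 stops brighter. Offset with the shutter speed: 1/60 → 1/80 → 1/100 → 1/125 → 1/160.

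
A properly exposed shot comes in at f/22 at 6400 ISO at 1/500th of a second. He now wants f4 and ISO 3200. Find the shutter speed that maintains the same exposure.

Aperture: f/22 → f/16 → f/11 → f/8 → f/5.6 → f/4 — 5 stops opened up (brighter).
ISO: 6400 → 3200 — 1 stop dropped (darker).
Net change so far: 4 stops brighter. Offset with the shutter speed: 1/500 → 1/1000 → 1/2000 → 1/4000 → 1/8000.

1/8000s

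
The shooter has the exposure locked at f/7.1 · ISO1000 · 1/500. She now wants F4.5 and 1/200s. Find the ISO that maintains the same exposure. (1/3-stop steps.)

ISO 160

Aperture: f/7.1 → f/6.3 → f/5.6 → f/5 → f/4.5 — 1 1/3 stops opened up (brighter).
Shutter speed: 1/500 → 1/400 → 1/320 → 1/250 → 1/200 — 1 1/3 stops longer (brighter).
Net change so far: 2 2/3 stops brighter. Offset with the ISO: 1000 → 800 → 640 → 500 → 400 → 320 → 250 → 200 → 160.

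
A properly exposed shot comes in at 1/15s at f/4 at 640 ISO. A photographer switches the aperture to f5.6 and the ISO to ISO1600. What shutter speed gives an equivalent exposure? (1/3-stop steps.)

Aperture: f/4 → f/4.5 → f/5 → f/5.6 — 1 stop narrower (darker).
ISO: 640 → 800 → 1000 → 1250 → 1600 — 1 1/3 stops higher (brighter).
Net change so far: 1/3 stop brighter. Offset with the shutter speed: 1/15 → 1/20.

1/20s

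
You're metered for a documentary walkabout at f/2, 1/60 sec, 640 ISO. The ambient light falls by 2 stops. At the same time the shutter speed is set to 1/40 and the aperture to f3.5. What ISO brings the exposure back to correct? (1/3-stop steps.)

ISO 5000

Scene light: 2 stops darker.
Shutter speed: 1/60 → 1/50 → 1/40 — 2/3 stop longer (brighter).
Aperture: f/2 → f/2.2 → f/2.5 → f/2.8 → f/3.2 → f/3.5 — 1 2/3 stops smaller aperture (darker).
Net so far: 3 stops darker. ISO: 640 → 800 → 1000 → 1250 → 1600 → 2000 → 2500 → 3200 → 4000 → 5000.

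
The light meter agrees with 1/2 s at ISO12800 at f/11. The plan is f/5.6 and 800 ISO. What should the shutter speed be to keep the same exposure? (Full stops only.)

Aperture: f/11 → f/8 → f/5.6 — 2 stops wider (brighter).
ISO: 12800 → 6400 → 3200 → 1600 → 800 — 4 stops dropped (darker).
Net change so far: 2 stops darker. Offset with the shutter speed: 1/2 → 1 → 2.

2 s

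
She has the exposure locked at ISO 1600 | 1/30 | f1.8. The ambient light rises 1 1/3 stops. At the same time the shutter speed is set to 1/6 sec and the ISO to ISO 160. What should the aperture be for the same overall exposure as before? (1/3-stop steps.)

Scene light: 1 1/3 stops brighter.
Shutter speed: 1/30 → 1/25 → 1/20 → 1/15 → 1/13 → 1/10 → 1/8 → 1/6 — 2 1/3 stops slower (brighter).
ISO: 1600 → 1250 → 1000 → 800 → 640 → 500 → 400 → 320 → 250 → 200 → 160 — 3 1/3 stops dropped (darker).
Net so far: 1/3 stop brighter. Aperture: f/1.8 → f/2.

f/2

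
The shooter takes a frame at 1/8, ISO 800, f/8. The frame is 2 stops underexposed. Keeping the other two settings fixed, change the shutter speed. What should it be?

Underexposed by 2 stops → need 2 stops brighter.
Shutter speed: 1/8 → 1/4 → 1/2.

1/2s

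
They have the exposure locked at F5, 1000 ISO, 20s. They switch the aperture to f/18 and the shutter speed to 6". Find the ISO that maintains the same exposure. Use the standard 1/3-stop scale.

ISO 40000

Aperture: f/5 → f/5.6 → f/6.3 → f/7.1 → f/8 → f/9 → f/10 → f/11 → f/13 → f/14 → f/16 → f/18 — 3 2/3 stops narrower (darker).
Shutter speed: 20 → 15 → 13 → 10 → 8 → 6 — 1 2/3 stops shorter (darker).
Net change so far: 5 1/3 stops darker. Offset with the ISO: 1000 → 1250 → 1600 → 2000 → 2500 → 3200 → 4000 → 5000 → 6400 → 8000 → 10000 → 12800 → 16000 → 20000 → 25600 → 32000 → 40000.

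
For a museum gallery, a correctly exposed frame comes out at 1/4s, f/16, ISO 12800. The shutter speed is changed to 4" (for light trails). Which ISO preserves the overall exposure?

Shutter speed: 1/4 → 1/2 → 1 → 2 → 4 — 4 stops slower (brighter).
Need 4 stops darker from the ISO: 12800 → 6400 → 3200 → 1600 → 800.

ISO 800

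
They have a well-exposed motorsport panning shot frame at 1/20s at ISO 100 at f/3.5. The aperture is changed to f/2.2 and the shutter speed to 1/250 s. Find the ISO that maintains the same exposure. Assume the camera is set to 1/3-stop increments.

Aperture: f/3.5 → f/3.2 → f/2.8 → f/2.5 → f/2.2 — 1 1/3 stops wider (brighter).
Shutter speed: 1/20 → 1/25 → 1/30 → 1/40 → 1/50 → 1/60 → 1/80 → 1/100 → 1/125 → 1/160 → 1/200 → 1/250 — 3 2/3 stops shorter (darker).
Net change so far: 2 1/3 stops darker. Offset with the ISO: 100 → 125 → 160 → 200 → 250 → 320 → 400 → 500.

ISO 500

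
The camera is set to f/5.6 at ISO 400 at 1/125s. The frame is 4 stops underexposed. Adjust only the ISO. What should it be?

Underexposed by 4 stops → need 4 stops brighter.
ISO: 400 → 800 → 1600 → 3200 → 6400.

ISO 6400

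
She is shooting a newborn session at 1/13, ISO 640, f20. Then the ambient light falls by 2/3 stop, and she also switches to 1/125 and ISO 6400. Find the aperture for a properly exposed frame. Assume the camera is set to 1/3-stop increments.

Scene light: 2/3 stop darker.
Shutter speed: 1/13 → 1/15 → 1/20 → 1/25 → 1/30 → 1/40 → 1/50 → 1/60 → 1/80 → 1/100 → 1/125 — 3 1/3 stops faster (darker).
ISO: 640 → 800 → 1000 → 1250 → 1600 → 2000 → 2500 → 3200 → 4000 → 5000 → 6400 — 3 1/3 stops higher (brighter).
Net so far: 2/3 stop darker. Aperture: f/20 → f/18 → f/16.

f/16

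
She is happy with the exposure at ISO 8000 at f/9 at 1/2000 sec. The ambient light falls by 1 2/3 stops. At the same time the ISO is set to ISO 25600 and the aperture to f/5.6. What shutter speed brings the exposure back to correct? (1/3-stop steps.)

1/5000s

Scene light: 1 2/3 stops darker.
ISO: 8000 → 10000 → 12800 → 16000 → 20000 → 25600 — 1 2/3 stops raised (brighter).
Aperture: f/9 → f/8 → f/7.1 → f/6.3 → f/5.6 — 1 1/3 stops larger aperture (brighter).
Net so far: 1 1/3 stops brighter. Shutter speed: 1/2000 → 1/2500 → 1/3200 → 1/4000 → 1/5000.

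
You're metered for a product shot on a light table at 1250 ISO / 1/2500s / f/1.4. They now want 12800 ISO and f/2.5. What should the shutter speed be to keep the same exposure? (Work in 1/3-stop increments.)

ISO: 1250 → 1600 → 2000 → 2500 → 3200 → 4000 → 5000 → 6400 → 8000 → 10000 → 12800 — 3 1/3 stops raised (brighter).
Aperture: f/1.4 → f/1.6 → f/1.8 → f/2 → f/2.2 → f/2.5 — 1 2/3 stops stopped down (darker).
Net change so far: 1 2/3 stops brighter. Offset with the shutter speed: 1/2500 → 1/3200 → 1/4000 → 1/5000 → 1/6400 → 1/8000.

1/8000s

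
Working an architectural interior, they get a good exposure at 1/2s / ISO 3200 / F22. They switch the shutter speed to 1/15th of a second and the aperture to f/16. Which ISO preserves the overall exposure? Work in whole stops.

Shutter speed: 1/2 → 1/4 → 1/8 → 1/15 — 3 stops shorter (darker).
Aperture: f/22 → f/16 — 1 stop opened up (brighter).
Net change so far: 2 stops darker. Offset with the ISO: 3200 → 6400 → 12800.

ISO 12800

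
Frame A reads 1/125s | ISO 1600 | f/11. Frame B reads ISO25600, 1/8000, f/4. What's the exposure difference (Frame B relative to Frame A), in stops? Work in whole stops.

1 stop brighter

Aperture: f/11 → f/8 → f/5.6 → f/4 — 3 stops wider (brighter).
Shutter speed: 1/125 → 1/250 → 1/500 → 1/1000 → 1/2000 → 1/4000 → 1/8000 — 6 stops shorter (darker).
ISO: 1600 → 3200 → 6400 → 12800 → 25600 — 4 stops raised (brighter).
Net: +3 −6 +4 = +1 stop.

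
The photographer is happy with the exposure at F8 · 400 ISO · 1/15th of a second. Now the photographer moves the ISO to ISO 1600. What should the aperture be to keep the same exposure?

ISO: 400 → 800 → 1600 — 2 stops raised (brighter).
Need 2 stops darker from the aperture: f/8 → f/11 → f/16.

f/16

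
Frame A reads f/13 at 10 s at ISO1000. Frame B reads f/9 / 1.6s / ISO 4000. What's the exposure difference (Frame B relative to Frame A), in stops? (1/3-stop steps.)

1/3 stop brighter

Aperture: f/13 → f/11 → f/10 → f/9 — 1 stop opened up (brighter).
Shutter speed: 10 → 8 → 6 → 5 → 4 → 3.2 → 2.5 → 2 → 1.6 — 2 2/3 stops faster (darker).
ISO: 1000 → 1250 → 1600 → 2000 → 2500 → 3200 → 4000 — 2 stops higher (brighter).
Net: +1 −2 2/3 +2 = +1/3 stops.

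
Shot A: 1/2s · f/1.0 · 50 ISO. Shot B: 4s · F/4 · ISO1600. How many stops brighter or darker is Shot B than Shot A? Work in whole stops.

4 stops brighter

Aperture: f/1.0 → f/1.4 → f/2 → f/2.8 → f/4 — 4 stops smaller aperture (darker).
Shutter speed: 1/2 → 1 → 2 → 4 — 3 stops longer (brighter).
ISO: 50 → 100 → 200 → 400 → 800 → 1600 — 5 stops raised (brighter).
Net: −4 +3 +5 = +4 stops.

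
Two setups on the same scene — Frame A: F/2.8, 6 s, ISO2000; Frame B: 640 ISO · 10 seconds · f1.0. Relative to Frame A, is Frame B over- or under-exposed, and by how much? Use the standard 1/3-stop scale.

2 stops brighter

Aperture: f/2.8 → f/2.5 → f/2.2 → f/2 → f/1.8 → f/1.6 → f/1.4 → f/1.2 → f/1.1 → f/1.0 — 3 stops wider (brighter).
Shutter speed: 6 → 8 → 10 — 2/3 stop slower (brighter).
ISO: 2000 → 1600 → 1250 → 1000 → 800 → 640 — 1 2/3 stops lower (darker).
Net: +3 +2/3 −1 2/3 = +2 stops.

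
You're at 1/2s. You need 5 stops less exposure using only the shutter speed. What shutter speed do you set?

Shutter speed: 1/2 → 1/4 → 1/8 → 1/15 → 1/30 → 1/60 — 5 stops faster (darker).

1/60s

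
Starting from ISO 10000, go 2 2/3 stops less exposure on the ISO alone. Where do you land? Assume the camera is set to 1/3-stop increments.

ISO: 10000 → 8000 → 6400 → 5000 → 4000 → 3200 → 2500 → 2000 → 1600 — 2 2/3 stops lower (darker).

ISO 1600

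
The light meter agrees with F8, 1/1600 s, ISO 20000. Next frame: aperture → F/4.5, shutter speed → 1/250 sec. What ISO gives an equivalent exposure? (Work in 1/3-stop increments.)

Aperture: f/8 → f/7.1 → f/6.3 → f/5.6 → f/5 → f/4.5 — 1 2/3 stops wider (brighter).
Shutter speed: 1/1600 → 1/1250 → 1/1000 → 1/800 → 1/640 → 1/500 → 1/400 → 1/320 → 1/250 — 2 2/3 stops longer (brighter).
Net change so far: 4 1/3 stops brighter. Offset with the ISO: 20000 → 16000 → 12800 → 10000 → 8000 → 6400 → 5000 → 4000 → 3200 → 2500 → 2000 → 1600 → 1250 → 1000.

ISO 1000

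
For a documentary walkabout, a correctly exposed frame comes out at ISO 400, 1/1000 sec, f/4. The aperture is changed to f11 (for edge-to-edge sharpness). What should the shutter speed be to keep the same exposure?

1/125s

Aperture: f/4 → f/5.6 → f/8 → f/11 — 3 stops narrower (darker).
Need 3 stops brighter from the shutter speed: 1/1000 → 1/500 → 1/250 → 1/125.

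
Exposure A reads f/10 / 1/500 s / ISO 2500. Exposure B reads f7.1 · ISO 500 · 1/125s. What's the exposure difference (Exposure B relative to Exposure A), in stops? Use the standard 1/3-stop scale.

Aperture: f/10 → f/9 → f/8 → f/7.1 — 1 stop opened up (brighter).
Shutter speed: 1/500 → 1/400 → 1/320 → 1/250 → 1/200 → 1/160 → 1/125 — 2 stops longer (brighter).
ISO: 2500 → 2000 → 1600 → 1250 → 1000 → 800 → 640 → 500 — 2 1/3 stops lower (darker).
Net: +1 +2 −2 1/3 = +2/3 stops.

2/3 stop brighter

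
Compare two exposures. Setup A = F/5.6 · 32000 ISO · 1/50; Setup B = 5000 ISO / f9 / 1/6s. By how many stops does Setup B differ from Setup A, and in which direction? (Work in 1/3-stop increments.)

1 stop darker

Aperture: f/5.6 → f/6.3 → f/7.1 → f/8 → f/9 — 1 1/3 stops smaller aperture (darker).
Shutter speed: 1/50 → 1/40 → 1/30 → 1/25 → 1/20 → 1/15 → 1/13 → 1/10 → 1/8 → 1/6 — 3 stops longer (brighter).
ISO: 32000 → 25600 → 20000 → 16000 → 12800 → 10000 → 8000 → 6400 → 5000 — 2 2/3 stops lower (darker).
Net: −1 1/3 +3 −2 2/3 = −1 stop.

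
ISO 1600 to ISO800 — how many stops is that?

1600 → 800 — count the steps: 1 stop.

1 stop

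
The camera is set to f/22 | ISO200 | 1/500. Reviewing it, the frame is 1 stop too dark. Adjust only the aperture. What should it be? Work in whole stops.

Underexposed by 1 stop → need 1 stop brighter.
Aperture: f/22 → f/16.

f/16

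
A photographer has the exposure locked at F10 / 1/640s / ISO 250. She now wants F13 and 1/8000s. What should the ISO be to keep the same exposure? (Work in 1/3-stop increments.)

Aperture: f/10 → f/11 → f/13 — 2/3 stop smaller aperture (darker).
Shutter speed: 1/640 → 1/800 → 1/1000 → 1/1250 → 1/1600 → 1/2000 → 1/2500 → 1/3200 → 1/4000 → 1/5000 → 1/6400 → 1/8000 — 3 2/3 stops shorter (darker).
Net change so far: 4 1/3 stops darker. Offset with the ISO: 250 → 320 → 400 → 500 → 640 → 800 → 1000 → 1250 → 1600 → 2000 → 2500 → 3200 → 4000 → 5000.

ISO 5000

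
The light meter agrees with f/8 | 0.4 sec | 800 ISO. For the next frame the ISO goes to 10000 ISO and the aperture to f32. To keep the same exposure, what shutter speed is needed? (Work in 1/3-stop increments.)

0.5 s

ISO: 800 → 1000 → 1250 → 1600 → 2000 → 2500 → 3200 → 4000 → 5000 → 6400 → 8000 → 10000 — 3 2/3 stops higher (brighter).
Aperture: f/8 → f/9 → f/10 → f/11 → f/13 → f/14 → f/16 → f/18 → f/20 → f/22 → f/25 → f/29 → f/32 — 4 stops narrower (darker).
Net change so far: 1/3 stop darker. Offset with the shutter speed: 0.4 → 0.5.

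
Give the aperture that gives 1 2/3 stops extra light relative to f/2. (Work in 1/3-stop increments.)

f/1.1

Aperture: f/2 → f/1.8 → f/1.6 → f/1.4 → f/1.2 → f/1.1 — 1 2/3 stops wider (brighter).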